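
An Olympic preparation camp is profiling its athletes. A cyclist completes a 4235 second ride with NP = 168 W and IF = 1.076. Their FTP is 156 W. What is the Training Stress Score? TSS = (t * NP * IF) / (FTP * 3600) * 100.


t * NP * IF = 4235 * 168 * 1.076 = 765552.48
FTP * 3600 = 561600
TSS = (765552.48 / 561600) * 100 = 136.32

136.32 TSS


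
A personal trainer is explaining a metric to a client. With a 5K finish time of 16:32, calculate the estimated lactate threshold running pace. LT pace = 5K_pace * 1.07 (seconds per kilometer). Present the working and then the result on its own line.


Race duration = 992 s for 5 km
Average pace = 992 / 5 = 198.4 s/km
LT pace = 198.4 * 1.07
= 212.29 s/km

212.29 s/km


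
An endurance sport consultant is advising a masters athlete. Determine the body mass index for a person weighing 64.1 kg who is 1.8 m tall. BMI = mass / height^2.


BMI = mass / height^2
= 64.1 / 1.8^2
= 64.1 / 3.24
= 19.78 kg/m^2

19.78 kg/m^2


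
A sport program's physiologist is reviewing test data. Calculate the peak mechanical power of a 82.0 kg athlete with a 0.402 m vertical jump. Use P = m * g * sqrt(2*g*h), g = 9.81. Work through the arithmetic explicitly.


First, sqrt(2gh) = sqrt(2 * 9.81 * 0.402)
= sqrt(7.88724) = 2.808423 m/s
Power = 82.0 * 9.81 * 2.808423 = 2259.15 W

2259.15 W


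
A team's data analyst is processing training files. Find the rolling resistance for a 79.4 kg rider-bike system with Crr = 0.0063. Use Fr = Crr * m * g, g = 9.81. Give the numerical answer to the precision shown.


m * g = 79.4 * 9.81 = 778.914 N
Fr = 0.0063 * 778.914 = 4.907 N

4.907 N


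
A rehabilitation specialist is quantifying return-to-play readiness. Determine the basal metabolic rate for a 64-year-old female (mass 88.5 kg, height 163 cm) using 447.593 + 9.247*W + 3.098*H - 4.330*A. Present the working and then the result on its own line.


BMR = 447.593 + 9.247*88.5 + 3.098*163 - 4.330*64
= 1493.81 kcal/day

1493.81 kcal/day


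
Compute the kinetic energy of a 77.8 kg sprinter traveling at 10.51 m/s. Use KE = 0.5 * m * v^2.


Velocity squared = 110.4601
KE = 0.5 * 77.8 * 110.4601 = 4296.9 J

4296.9 J


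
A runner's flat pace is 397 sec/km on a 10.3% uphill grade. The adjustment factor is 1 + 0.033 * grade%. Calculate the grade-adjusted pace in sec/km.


Factor = 1 + 0.033 * 10.3 = 1.3399
Adjusted pace = 397 * 1.3399
= 531.94 sec/km

531.94 s/km


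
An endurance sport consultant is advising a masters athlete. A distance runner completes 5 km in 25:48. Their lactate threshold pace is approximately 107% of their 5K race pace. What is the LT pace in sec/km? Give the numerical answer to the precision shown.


Convert to seconds: 25 min 48 s = 1548 s
Pace per km = 1548 / 5 = 309.6 s/km
LT pace = 309.6 * 1.07 = 331.27 s/km

331.27 s/km


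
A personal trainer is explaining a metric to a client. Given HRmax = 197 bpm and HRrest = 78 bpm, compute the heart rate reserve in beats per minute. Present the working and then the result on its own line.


Heart rate reserve = maximum HR minus resting HR
HRR = 197 - 78 = 119 bpm

119 bpm


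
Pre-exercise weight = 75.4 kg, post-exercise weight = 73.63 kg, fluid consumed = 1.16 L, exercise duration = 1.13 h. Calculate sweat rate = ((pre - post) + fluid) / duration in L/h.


Weight loss = 75.4 - 73.63 = 1.77 kg (approx L)
Total sweat = 1.77 + 1.16 = 2.93 L
Sweat rate = 2.93 / 1.13 = 2.593 L/h

2.593 L/h


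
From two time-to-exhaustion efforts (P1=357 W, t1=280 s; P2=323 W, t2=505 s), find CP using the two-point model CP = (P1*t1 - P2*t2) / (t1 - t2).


Work in trial 1 = 99960 J
Work in trial 2 = 163115 J
Delta work = -63155 J
Delta time = -225 s
CP = -63155 / -225 = 280.69 W

280.69 W


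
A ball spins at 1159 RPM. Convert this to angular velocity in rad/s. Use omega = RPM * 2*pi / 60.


omega = 1159 * 2 * pi / 60
= 1159 * 6.28318531 / 60
= 7282.212 / 60
= 121.37 rad/s

121.37 rad/s


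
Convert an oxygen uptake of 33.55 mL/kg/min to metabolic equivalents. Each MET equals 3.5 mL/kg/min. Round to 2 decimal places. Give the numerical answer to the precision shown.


One MET = 3.5 mL/kg/min
Number of METs = 33.55 / 3.5
= 9.59 METs

9.59 METs


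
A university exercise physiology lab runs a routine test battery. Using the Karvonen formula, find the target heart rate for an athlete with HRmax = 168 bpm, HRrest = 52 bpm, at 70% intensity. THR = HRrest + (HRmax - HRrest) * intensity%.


HRR = 168 - 52 = 116
THR = 52 + 116 * 0.7
= 52 + 81.2
= 133.2 bpm

133.2 bpm


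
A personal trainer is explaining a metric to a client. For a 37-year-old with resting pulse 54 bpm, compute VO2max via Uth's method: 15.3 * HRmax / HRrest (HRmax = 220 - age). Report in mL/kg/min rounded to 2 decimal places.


Step 1: HRmax = 220 - 37 = 183 bpm
Step 2: Ratio = 183 / 54 = 3.3889
Step 3: VO2max = 15.3 * 3.3889 = 51.85 mL/kg/min

51.85 mL/kg/min


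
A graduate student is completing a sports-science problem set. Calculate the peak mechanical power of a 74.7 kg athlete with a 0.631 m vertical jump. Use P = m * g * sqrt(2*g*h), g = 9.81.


First, sqrt(2gh) = sqrt(2 * 9.81 * 0.631)
= sqrt(12.38022) = 3.518554 m/s
Power = 74.7 * 9.81 * 3.518554 = 2578.42 W

2578.42 W


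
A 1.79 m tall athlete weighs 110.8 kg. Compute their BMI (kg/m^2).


height^2 = 3.2041 m^2
BMI = 110.8 / 3.2041 = 34.58 kg/m^2

34.58 kg/m^2


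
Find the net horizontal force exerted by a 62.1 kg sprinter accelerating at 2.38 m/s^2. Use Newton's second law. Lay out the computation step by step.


Newton's second law: F = m * a
F = 62.1 * 2.38 = 147.8 N

147.8 N


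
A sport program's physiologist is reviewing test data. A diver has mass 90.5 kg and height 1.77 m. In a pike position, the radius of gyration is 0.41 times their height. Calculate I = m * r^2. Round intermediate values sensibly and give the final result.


r = 0.41 * 1.77 = 0.7257 m
I = m * r^2 = 90.5 * 0.52664 = 47.661 kg*m^2

47.661 kg*m^2


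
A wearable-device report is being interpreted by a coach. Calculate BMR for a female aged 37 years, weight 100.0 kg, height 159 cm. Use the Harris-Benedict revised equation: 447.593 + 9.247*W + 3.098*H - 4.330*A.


Substituting values:
W term = 9.247 * 100.0 = 924.7
H term = 3.098 * 159 = 492.582
A term = 4.330 * 37 = 160.21
BMR = 1704.67 kcal/day

1704.67 kcal/day


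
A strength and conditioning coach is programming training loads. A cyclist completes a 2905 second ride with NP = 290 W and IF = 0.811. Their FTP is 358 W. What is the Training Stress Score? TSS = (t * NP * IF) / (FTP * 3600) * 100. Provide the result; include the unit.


t * NP * IF = 2905 * 290 * 0.811 = 683226.95
FTP * 3600 = 1288800
TSS = (683226.95 / 1288800) * 100 = 53.01

53.01 TSS


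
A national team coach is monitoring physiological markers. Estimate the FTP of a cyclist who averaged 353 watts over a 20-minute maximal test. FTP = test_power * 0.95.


FTP = 353 * 0.95 = 335.35 W

335.35 W


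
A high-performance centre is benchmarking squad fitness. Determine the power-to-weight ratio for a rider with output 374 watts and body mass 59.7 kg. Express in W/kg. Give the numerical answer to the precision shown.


P/W = 374 / 59.7 = 6.265 W/kg

6.265 W/kg


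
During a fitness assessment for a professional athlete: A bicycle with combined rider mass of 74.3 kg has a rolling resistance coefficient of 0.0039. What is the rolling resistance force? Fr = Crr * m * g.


Fr = 0.0039 * 74.3 * 9.81
= 0.28977 * 9.81
= 2.843 N

2.843 N


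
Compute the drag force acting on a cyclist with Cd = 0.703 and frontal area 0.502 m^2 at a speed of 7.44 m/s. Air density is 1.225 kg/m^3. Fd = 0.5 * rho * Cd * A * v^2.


Step 1: v^2 = 55.3536
Step 2: Fd = 0.5 * 1.225 * 0.703 * 0.502 * 55.3536
= 11.965 N

11.965 N


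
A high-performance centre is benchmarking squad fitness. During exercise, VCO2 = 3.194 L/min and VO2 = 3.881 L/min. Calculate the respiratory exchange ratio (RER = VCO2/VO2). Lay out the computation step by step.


RER = VCO2 / VO2
= 3.194 / 3.881
= 0.823

0.823


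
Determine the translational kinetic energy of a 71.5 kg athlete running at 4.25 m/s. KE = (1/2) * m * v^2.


KE = 0.5 * m * v^2
= 0.5 * 71.5 * 4.25^2
= 0.5 * 71.5 * 18.0625
= 645.73 J

645.73 J


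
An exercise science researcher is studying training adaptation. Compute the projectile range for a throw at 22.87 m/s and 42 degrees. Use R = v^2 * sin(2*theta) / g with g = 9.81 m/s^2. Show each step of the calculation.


Two times the angle = 84 degrees
sin(84) = 0.994522
R = 523.0369 * 0.994522 / 9.81 = 53.025 m

53.025 m


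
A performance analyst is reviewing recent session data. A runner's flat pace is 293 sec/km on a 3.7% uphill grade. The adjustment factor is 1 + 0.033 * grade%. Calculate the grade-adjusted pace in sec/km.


Factor = 1 + 0.033 * 3.7 = 1.1221
Adjusted pace = 293 * 1.1221
= 328.78 sec/km

328.78 s/km


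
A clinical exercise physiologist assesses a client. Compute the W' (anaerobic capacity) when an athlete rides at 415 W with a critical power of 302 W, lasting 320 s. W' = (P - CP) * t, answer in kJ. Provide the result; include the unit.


Above-CP power = 113 W
Duration = 320 s
W' = 113 * 320 = 36160 J
Convert: 36160 / 1000 = 36.16 kJ

36.16 kJ


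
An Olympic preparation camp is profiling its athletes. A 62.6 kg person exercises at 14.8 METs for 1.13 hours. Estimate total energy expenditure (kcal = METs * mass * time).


Energy = METs * mass(kg) * time(h)
= 14.8 * 62.6 * 1.13
= 1046.92 kcal

1046.92 kcal


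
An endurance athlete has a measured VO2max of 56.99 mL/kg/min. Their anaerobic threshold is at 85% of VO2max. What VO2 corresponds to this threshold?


Anaerobic threshold VO2 = VO2max * 85%
= 56.99 * 0.85
= 48.44 mL/kg/min

48.44 mL/kg/min


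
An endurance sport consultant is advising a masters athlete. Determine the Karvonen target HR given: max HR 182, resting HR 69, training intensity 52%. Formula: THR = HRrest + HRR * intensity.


HRR = HRmax - HRrest = 182 - 69 = 113
THR = 69 + 113 * 0.52
= 127.76 bpm

127.76 bpm


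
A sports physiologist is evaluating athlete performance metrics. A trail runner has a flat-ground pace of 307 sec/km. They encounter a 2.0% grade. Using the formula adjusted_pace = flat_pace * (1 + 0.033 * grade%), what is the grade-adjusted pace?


Grade factor = 1 + 0.033 * 2.0 = 1.066
Adjusted = 307 * 1.066 = 327.26 sec/km

327.26 s/km


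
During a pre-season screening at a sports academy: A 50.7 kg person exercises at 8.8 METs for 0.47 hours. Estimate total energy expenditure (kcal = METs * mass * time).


Energy = METs * mass(kg) * time(h)
= 8.8 * 50.7 * 0.47
= 209.7 kcal

209.7 kcal


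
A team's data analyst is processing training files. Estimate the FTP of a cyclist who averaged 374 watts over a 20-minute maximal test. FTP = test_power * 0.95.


FTP = 374 * 0.95 = 355.3 W

355.3 W


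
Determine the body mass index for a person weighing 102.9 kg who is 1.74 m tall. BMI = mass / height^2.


BMI = mass / height^2
= 102.9 / 1.74^2
= 102.9 / 3.0276
= 33.99 kg/m^2

33.99 kg/m^2


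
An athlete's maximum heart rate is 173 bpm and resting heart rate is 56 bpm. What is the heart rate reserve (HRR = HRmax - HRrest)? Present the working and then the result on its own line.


HRR = HRmax - HRrest
= 173 - 56
= 117 bpm

117 bpm


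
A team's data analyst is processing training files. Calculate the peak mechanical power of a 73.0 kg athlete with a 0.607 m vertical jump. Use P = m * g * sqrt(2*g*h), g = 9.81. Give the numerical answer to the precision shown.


First, sqrt(2gh) = sqrt(2 * 9.81 * 0.607)
= sqrt(11.90934) = 3.450991 m/s
Power = 73.0 * 9.81 * 3.450991 = 2471.36 W

2471.36 W


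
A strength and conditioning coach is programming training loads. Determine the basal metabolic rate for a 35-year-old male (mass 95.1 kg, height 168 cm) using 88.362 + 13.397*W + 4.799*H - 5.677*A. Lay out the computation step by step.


BMR = 88.362 + 13.397*95.1 + 4.799*168 - 5.677*35
= 1969.95 kcal/day

1969.95 kcal/day


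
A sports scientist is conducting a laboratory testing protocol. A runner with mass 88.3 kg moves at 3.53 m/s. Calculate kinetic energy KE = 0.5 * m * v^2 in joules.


v^2 = 3.53^2 = 12.4609
KE = 0.5 * 88.3 * 12.4609
= 550.15 J

550.15 J


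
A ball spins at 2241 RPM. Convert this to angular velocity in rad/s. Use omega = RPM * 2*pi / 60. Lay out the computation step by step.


omega = 2241 * 2 * pi / 60
= 2241 * 6.28318531 / 60
= 14080.618 / 60
= 234.677 rad/s

234.677 rad/s


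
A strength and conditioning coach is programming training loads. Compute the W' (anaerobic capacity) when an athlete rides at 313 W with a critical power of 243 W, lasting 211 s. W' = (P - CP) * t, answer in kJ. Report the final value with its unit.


Above-CP power = 70 W
Duration = 211 s
W' = 70 * 211 = 14770 J
Convert: 14770 / 1000 = 14.77 kJ

14.77 kJ


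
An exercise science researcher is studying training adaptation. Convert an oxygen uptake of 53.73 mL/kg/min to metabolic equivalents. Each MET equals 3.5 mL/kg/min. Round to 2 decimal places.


One MET = 3.5 mL/kg/min
Number of METs = 53.73 / 3.5
= 15.35 METs

15.35 METs


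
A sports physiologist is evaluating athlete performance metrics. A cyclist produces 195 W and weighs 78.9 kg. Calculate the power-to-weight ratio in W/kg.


P/W = power / mass
= 195 / 78.9
= 2.471 W/kg

2.471 W/kg


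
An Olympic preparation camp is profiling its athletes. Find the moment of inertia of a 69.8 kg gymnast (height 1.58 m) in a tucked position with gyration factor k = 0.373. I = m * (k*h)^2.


Radius of gyration = 0.373 * 1.58 = 0.58934 m
I = 69.8 * 0.58934^2
= 69.8 * 0.347322
= 24.243 kg*m^2

24.243 kg*m^2


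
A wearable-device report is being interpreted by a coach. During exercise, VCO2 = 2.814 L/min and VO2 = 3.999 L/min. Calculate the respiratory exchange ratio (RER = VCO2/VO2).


RER = VCO2 / VO2
= 2.814 / 3.999
= 0.7037

0.7037


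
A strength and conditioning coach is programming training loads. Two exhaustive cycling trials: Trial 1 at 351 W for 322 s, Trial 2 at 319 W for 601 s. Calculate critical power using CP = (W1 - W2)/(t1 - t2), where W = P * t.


W1 = 351 * 322 = 113022 J
W2 = 319 * 601 = 191719 J
CP = (113022 - 191719) / (322 - 601)
= -78697 / -279
= 282.07 W

282.07 W


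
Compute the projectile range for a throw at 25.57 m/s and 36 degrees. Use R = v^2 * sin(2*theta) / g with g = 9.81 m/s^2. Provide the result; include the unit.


Two times the angle = 72 degrees
sin(72) = 0.951057
R = 653.8249 * 0.951057 / 9.81 = 63.387 m

63.387 m


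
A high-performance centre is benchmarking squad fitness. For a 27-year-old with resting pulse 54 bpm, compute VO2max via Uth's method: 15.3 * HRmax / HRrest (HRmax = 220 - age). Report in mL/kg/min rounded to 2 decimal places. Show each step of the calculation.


Step 1: HRmax = 220 - 27 = 193 bpm
Step 2: Ratio = 193 / 54 = 3.5741
Step 3: VO2max = 15.3 * 3.5741 = 54.68 mL/kg/min

54.68 mL/kg/min


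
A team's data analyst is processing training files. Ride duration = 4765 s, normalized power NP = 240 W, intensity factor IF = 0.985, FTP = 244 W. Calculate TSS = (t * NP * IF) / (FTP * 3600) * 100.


Numerator = 4765 * 240 * 0.985 = 1126446.0
Denominator = 244 * 3600 = 878400
TSS = 1126446.0 / 878400 * 100
= 128.24

128.24 TSS


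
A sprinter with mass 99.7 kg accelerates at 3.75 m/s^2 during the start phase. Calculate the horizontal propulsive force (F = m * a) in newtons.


F = m * a
= 99.7 * 3.75
= 373.88 N

373.88 N


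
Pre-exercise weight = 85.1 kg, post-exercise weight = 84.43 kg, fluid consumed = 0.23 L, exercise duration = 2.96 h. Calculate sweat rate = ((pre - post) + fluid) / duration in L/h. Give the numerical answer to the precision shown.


Weight loss = 85.1 - 84.43 = 0.67 kg (approx L)
Total sweat = 0.67 + 0.23 = 0.9 L
Sweat rate = 0.9 / 2.96 = 0.304 L/h

0.304 L/h


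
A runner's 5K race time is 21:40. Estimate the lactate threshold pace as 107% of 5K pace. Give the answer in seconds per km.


Total race time = 21*60 + 40 = 1300 seconds
5K pace = 1300 / 5 = 260.0 sec/km
LT pace = 260.0 * 1.07 = 278.2 sec/km

278.2 s/km


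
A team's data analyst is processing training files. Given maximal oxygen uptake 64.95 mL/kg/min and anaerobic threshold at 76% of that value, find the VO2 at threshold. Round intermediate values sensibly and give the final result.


Percentage as decimal = 0.76
VO2 at AT = 64.95 * 0.76 = 49.36 mL/kg/min

49.36 mL/kg/min


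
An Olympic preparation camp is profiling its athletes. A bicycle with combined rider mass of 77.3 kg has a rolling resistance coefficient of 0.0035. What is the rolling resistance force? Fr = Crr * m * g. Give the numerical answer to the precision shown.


Fr = 0.0035 * 77.3 * 9.81
= 0.27055 * 9.81
= 2.654 N

2.654 N


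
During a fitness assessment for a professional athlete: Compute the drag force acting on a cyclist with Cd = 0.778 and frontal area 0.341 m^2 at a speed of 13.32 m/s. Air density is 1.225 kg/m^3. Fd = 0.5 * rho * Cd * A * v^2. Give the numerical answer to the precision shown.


Step 1: v^2 = 177.4224
Step 2: Fd = 0.5 * 1.225 * 0.778 * 0.341 * 177.4224
= 28.83 N

28.83 N


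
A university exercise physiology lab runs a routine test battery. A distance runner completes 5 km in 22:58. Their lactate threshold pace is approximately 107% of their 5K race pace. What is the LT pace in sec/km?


Convert to seconds: 22 min 58 s = 1378 s
Pace per km = 1378 / 5 = 275.6 s/km
LT pace = 275.6 * 1.07 = 294.89 s/km

294.89 s/km


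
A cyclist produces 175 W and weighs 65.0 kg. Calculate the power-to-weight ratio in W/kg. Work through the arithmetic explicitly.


P/W = power / mass
= 175 / 65.0
= 2.692 W/kg

2.692 W/kg


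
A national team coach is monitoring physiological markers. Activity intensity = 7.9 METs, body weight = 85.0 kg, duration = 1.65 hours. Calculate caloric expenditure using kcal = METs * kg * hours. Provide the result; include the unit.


kcal = 7.9 * 85.0 * 1.65
= 671.5 * 1.65
= 1107.98 kcal

1107.98 kcal


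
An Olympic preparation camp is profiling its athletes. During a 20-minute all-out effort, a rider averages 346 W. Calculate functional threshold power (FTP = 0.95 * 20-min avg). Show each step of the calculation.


FTP = 0.95 * 346
= 328.7 W

328.7 W


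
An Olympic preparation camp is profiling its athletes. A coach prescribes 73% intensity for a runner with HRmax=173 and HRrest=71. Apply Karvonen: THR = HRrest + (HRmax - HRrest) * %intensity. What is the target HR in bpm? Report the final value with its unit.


Heart rate reserve = 173 - 71 = 102
Intensity fraction = 73 / 100 = 0.73
THR = 71 + 102 * 0.73 = 145.46 bpm

145.46 bpm


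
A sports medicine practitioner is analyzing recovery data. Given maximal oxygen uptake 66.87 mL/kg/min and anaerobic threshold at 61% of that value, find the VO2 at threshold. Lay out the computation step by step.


Percentage as decimal = 0.61
VO2 at AT = 66.87 * 0.61 = 40.79 mL/kg/min

40.79 mL/kg/min


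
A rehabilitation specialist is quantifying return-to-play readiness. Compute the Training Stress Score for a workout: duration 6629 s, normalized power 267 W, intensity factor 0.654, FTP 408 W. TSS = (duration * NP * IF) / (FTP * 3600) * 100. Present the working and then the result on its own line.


Product = 6629 * 267 * 0.654 = 1157542.722
Base = 408 * 3600 = 1468800
TSS = 1157542.722 / 1468800 * 100 = 78.81

78.81 TSS


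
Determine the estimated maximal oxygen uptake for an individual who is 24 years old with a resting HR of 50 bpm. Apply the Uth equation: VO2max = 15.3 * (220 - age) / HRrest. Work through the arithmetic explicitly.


HRmax = 220 - 24 = 196
VO2max = 15.3 * (196 / 50)
= 15.3 * 3.92
= 59.98 mL/kg/min

59.98 mL/kg/min


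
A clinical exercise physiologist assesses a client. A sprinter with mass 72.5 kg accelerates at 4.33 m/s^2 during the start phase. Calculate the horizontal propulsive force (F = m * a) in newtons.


F = m * a
= 72.5 * 4.33
= 313.93 N

313.93 N


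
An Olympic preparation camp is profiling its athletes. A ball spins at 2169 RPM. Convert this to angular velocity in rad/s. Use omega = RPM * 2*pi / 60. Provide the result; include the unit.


omega = 2169 * 2 * pi / 60
= 2169 * 6.28318531 / 60
= 13628.229 / 60
= 227.137 rad/s

227.137 rad/s


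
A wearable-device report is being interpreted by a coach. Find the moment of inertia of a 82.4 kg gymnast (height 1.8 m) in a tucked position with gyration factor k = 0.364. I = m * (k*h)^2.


Radius of gyration = 0.364 * 1.8 = 0.6552 m
I = 82.4 * 0.6552^2
= 82.4 * 0.429287
= 35.373 kg*m^2

35.373 kg*m^2


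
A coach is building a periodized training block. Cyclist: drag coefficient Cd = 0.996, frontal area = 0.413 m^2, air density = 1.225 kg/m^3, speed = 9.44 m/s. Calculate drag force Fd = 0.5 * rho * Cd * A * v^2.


v^2 = 9.44^2 = 89.1136
Fd = 0.5 * 1.225 * 0.996 * 0.413 * 89.1136
= 22.452 N

22.452 N


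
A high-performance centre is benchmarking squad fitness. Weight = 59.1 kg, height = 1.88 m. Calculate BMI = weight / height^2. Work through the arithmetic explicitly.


height^2 = 1.88^2 = 3.5344
BMI = 59.1 / 3.5344 = 16.72 kg/m^2

16.72 kg/m^2


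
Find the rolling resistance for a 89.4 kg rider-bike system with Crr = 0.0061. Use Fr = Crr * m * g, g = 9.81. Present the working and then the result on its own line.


m * g = 89.4 * 9.81 = 877.014 N
Fr = 0.0061 * 877.014 = 5.35 N

5.35 N


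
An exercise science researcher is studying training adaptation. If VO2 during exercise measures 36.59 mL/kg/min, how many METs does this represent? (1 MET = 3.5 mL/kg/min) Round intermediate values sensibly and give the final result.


METs = VO2 / 3.5 = 36.59 / 3.5 = 10.45

10.45 METs


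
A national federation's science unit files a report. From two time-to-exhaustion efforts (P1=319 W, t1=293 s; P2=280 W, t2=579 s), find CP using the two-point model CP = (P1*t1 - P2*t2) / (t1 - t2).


Work in trial 1 = 93467 J
Work in trial 2 = 162120 J
Delta work = -68653 J
Delta time = -286 s
CP = -68653 / -286 = 240.05 W

240.05 W


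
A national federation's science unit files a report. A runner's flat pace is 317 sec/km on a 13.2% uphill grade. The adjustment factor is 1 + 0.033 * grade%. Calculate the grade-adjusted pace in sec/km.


Factor = 1 + 0.033 * 13.2 = 1.4356
Adjusted pace = 317 * 1.4356
= 455.09 sec/km

455.09 s/km


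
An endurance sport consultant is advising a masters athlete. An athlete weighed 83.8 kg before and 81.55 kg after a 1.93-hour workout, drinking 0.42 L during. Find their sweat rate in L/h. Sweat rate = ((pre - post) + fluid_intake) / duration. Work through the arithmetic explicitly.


Body mass change = 2.25 kg
Total sweat loss = 2.25 + 0.42 = 2.67 L
Rate = 2.67 / 1.93 = 1.383 L/h

1.383 L/h


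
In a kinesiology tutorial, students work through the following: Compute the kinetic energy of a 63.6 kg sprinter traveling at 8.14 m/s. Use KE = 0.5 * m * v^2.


Velocity squared = 66.2596
KE = 0.5 * 63.6 * 66.2596 = 2107.06 J

2107.06 J


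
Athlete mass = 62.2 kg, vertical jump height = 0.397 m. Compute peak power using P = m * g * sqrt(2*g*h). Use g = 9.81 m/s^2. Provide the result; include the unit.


sqrt(2 * 9.81 * 0.397) = sqrt(7.78914) = 2.790903 m/s
P = 62.2 * 9.81 * 2.790903
= 1702.96 W

1702.96 W


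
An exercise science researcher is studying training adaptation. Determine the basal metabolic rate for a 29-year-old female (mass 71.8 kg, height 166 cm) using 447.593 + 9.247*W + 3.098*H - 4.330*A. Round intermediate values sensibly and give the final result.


BMR = 447.593 + 9.247*71.8 + 3.098*166 - 4.330*29
= 1500.23 kcal/day

1500.23 kcal/day


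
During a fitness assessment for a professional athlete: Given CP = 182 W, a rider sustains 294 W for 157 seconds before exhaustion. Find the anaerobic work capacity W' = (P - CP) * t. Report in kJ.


Excess power = 294 - 182 = 112 W
Work above CP = 112 * 157 = 17584 J
W' = 17.584 kJ

17.584 kJ


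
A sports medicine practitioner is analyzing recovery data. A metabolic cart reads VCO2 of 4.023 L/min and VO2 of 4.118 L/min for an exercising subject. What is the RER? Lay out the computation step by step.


RER = VCO2 / VO2 = 4.023 / 4.118 = 0.9769

0.9769


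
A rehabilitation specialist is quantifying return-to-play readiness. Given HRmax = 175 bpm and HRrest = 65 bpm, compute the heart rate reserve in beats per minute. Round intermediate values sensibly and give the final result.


Heart rate reserve = maximum HR minus resting HR
HRR = 175 - 65 = 110 bpm

110 bpm


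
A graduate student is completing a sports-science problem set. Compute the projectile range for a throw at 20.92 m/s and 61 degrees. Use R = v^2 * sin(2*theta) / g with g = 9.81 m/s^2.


Two times the angle = 122 degrees
sin(122) = 0.848048
R = 437.6464 * 0.848048 / 9.81 = 37.833 m

37.833 m


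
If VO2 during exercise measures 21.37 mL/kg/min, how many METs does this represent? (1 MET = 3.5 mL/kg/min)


METs = VO2 / 3.5 = 21.37 / 3.5 = 6.11

6.11 METs


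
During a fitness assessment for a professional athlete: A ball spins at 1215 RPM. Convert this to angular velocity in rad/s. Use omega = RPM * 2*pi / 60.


omega = 1215 * 2 * pi / 60
= 1215 * 6.28318531 / 60
= 7634.07 / 60
= 127.235 rad/s

127.235 rad/s


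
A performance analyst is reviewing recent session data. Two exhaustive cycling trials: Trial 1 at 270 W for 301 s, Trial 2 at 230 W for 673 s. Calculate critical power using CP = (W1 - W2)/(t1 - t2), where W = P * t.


W1 = 270 * 301 = 81270 J
W2 = 230 * 673 = 154790 J
CP = (81270 - 154790) / (301 - 673)
= -73520 / -372
= 197.63 W

197.63 W


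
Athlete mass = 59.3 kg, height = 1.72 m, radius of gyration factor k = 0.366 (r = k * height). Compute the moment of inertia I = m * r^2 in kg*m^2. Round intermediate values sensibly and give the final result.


r = k * height = 0.366 * 1.72 = 0.62952 m
r^2 = 0.62952^2 = 0.396295
I = 59.3 * 0.396295 = 23.5 kg*m^2

23.5 kg*m^2


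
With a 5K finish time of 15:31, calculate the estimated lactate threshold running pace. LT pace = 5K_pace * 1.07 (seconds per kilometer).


Race duration = 931 s for 5 km
Average pace = 931 / 5 = 186.2 s/km
LT pace = 186.2 * 1.07
= 199.23 s/km

199.23 s/km


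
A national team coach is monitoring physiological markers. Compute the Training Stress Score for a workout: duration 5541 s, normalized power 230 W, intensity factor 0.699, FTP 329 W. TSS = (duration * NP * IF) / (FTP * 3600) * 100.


Product = 5541 * 230 * 0.699 = 890826.57
Base = 329 * 3600 = 1184400
TSS = 890826.57 / 1184400 * 100 = 75.21

75.21 TSS


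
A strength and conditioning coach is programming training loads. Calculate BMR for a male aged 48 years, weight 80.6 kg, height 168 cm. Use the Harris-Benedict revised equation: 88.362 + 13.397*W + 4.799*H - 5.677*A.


Substituting values:
W term = 13.397 * 80.6 = 1079.7982
H term = 4.799 * 168 = 806.232
A term = 5.677 * 48 = 272.496
BMR = 1701.9 kcal/day

1701.9 kcal/day


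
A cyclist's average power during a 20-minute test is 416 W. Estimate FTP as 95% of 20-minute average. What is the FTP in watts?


FTP = 20-min power * 0.95
= 416 * 0.95
= 395.2 W

395.2 W


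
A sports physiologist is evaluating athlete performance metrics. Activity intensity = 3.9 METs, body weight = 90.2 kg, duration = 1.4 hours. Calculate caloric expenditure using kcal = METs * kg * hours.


kcal = 3.9 * 90.2 * 1.4
= 351.78 * 1.4
= 492.49 kcal

492.49 kcal


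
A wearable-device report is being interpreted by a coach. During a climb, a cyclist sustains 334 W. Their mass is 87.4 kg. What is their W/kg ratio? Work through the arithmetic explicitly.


Power-to-weight = 334 W / 87.4 kg
= 3.822 W/kg

3.822 W/kg


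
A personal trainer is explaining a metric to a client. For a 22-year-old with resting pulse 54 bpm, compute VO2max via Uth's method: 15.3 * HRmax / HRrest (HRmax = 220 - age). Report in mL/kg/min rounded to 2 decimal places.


Step 1: HRmax = 220 - 22 = 198 bpm
Step 2: Ratio = 198 / 54 = 3.6667
Step 3: VO2max = 15.3 * 3.6667 = 56.1 mL/kg/min

56.1 mL/kg/min


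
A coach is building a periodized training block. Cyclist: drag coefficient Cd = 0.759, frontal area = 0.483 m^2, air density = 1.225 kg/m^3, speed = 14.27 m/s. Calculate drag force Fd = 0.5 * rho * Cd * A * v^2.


v^2 = 14.27^2 = 203.6329
Fd = 0.5 * 1.225 * 0.759 * 0.483 * 203.6329
= 45.724 N

45.724 N


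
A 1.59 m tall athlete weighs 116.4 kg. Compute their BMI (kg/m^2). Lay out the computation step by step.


height^2 = 2.5281 m^2
BMI = 116.4 / 2.5281 = 46.04 kg/m^2

46.04 kg/m^2


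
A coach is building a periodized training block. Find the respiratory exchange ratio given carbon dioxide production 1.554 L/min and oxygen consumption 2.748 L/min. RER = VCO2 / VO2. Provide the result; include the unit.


VCO2 = 1.554 L/min
VO2 = 2.748 L/min
RER = 1.554 / 2.748 = 0.5655

0.5655


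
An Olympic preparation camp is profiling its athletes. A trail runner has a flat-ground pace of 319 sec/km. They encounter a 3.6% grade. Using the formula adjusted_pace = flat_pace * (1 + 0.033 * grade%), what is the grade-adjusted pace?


Grade factor = 1 + 0.033 * 3.6 = 1.1188
Adjusted = 319 * 1.1188 = 356.9 sec/km

356.9 s/km


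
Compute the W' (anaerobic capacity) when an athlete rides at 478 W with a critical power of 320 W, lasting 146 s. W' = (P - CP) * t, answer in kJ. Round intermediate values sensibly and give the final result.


Above-CP power = 158 W
Duration = 146 s
W' = 158 * 146 = 23068 J
Convert: 23068 / 1000 = 23.068 kJ

23.068 kJ


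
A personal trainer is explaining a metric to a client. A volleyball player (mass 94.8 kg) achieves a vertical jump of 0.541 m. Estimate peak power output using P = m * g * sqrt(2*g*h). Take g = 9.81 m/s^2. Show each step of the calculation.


2 * g * h = 2 * 9.81 * 0.541 = 10.61442
sqrt(10.61442) = 3.257978 m/s
P = 94.8 * 9.81 * 3.257978 = 3029.88 W

3029.88 W


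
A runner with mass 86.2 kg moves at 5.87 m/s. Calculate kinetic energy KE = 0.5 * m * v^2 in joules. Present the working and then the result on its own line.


v^2 = 5.87^2 = 34.4569
KE = 0.5 * 86.2 * 34.4569
= 1485.09 J

1485.09 J


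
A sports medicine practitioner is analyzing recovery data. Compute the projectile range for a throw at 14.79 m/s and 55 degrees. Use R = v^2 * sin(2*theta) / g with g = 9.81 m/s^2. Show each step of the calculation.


Two times the angle = 110 degrees
sin(110) = 0.939693
R = 218.7441 * 0.939693 / 9.81 = 20.953 m

20.953 m


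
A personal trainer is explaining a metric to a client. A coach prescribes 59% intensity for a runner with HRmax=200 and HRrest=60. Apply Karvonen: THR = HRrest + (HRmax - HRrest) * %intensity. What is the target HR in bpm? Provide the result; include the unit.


Heart rate reserve = 200 - 60 = 140
Intensity fraction = 59 / 100 = 0.59
THR = 60 + 140 * 0.59 = 142.6 bpm

142.6 bpm


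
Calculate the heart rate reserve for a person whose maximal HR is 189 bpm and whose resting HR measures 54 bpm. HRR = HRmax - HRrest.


HRmax = 189 bpm
HRrest = 54 bpm
HRR = 189 - 54 = 135 bpm

135 bpm


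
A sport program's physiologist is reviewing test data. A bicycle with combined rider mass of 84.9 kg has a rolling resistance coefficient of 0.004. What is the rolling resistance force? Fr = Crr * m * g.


Fr = 0.004 * 84.9 * 9.81
= 0.3396 * 9.81
= 3.331 N

3.331 N


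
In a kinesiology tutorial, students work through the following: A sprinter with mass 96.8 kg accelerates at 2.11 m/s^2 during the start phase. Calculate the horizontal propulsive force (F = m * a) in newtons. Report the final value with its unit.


F = m * a
= 96.8 * 2.11
= 204.25 N

204.25 N


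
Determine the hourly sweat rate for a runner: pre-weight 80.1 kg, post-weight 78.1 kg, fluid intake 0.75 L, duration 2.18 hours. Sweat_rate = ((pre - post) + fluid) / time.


Mass lost = 80.1 - 78.1 = 2.0 kg
Add fluid consumed: 2.0 + 0.75 = 2.75 L total sweat
Sweat rate = 2.75 / 2.18 = 1.261 L/h

1.261 L/h


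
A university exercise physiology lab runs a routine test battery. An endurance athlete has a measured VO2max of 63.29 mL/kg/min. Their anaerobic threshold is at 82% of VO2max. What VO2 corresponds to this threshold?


Anaerobic threshold VO2 = VO2max * 82%
= 63.29 * 0.82
= 51.9 mL/kg/min

51.9 mL/kg/min


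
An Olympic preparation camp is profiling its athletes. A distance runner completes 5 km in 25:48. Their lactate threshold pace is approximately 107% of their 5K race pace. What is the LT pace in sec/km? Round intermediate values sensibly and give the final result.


Convert to seconds: 25 min 48 s = 1548 s
Pace per km = 1548 / 5 = 309.6 s/km
LT pace = 309.6 * 1.07 = 331.27 s/km

331.27 s/km


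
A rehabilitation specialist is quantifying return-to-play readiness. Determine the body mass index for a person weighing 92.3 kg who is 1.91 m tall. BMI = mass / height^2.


BMI = mass / height^2
= 92.3 / 1.91^2
= 92.3 / 3.6481
= 25.3 kg/m^2

25.3 kg/m^2


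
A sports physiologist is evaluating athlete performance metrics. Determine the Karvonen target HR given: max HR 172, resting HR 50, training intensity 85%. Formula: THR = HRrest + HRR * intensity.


HRR = HRmax - HRrest = 172 - 50 = 122
THR = 50 + 122 * 0.85
= 153.7 bpm

153.7 bpm


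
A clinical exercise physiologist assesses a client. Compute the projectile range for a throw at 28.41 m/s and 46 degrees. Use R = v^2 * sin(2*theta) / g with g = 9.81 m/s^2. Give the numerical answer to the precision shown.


Two times the angle = 92 degrees
sin(92) = 0.999391
R = 807.1281 * 0.999391 / 9.81 = 82.226 m

82.226 m


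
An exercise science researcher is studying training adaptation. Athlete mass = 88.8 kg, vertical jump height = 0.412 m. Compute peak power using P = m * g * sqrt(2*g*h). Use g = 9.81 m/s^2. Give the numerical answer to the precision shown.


sqrt(2 * 9.81 * 0.412) = sqrt(8.08344) = 2.843139 m/s
P = 88.8 * 9.81 * 2.843139
= 2476.74 W

2476.74 W


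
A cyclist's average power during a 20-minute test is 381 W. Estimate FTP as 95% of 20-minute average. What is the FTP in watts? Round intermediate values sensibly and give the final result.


FTP = 20-min power * 0.95
= 381 * 0.95
= 361.95 W

361.95 W


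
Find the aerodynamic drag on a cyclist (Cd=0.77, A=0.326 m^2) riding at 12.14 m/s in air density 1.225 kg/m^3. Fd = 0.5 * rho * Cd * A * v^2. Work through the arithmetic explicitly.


Fd = 0.5 * 1.225 * 0.77 * 0.326 * 12.14^2
= 0.5 * 1.225 * 0.77 * 0.326 * 147.3796
= 22.66 N

22.66 N


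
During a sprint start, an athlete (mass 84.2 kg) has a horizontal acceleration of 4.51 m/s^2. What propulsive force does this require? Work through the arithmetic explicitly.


Propulsive force = mass * acceleration
= 84.2 kg * 4.51 m/s^2
= 379.74 N

379.74 N


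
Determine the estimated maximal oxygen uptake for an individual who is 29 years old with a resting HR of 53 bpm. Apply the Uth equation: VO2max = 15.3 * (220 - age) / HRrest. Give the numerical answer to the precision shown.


HRmax = 220 - 29 = 191
VO2max = 15.3 * (191 / 53)
= 15.3 * 3.6038
= 55.14 mL/kg/min

55.14 mL/kg/min


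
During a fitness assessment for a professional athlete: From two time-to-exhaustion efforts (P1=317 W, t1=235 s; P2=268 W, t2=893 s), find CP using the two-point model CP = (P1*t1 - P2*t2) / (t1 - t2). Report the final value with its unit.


Work in trial 1 = 74495 J
Work in trial 2 = 239324 J
Delta work = -164829 J
Delta time = -658 s
CP = -164829 / -658 = 250.5 W

250.5 W


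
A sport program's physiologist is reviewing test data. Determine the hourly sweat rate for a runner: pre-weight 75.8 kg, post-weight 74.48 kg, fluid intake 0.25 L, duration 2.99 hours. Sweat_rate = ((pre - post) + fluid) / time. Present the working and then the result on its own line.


Mass lost = 75.8 - 74.48 = 1.32 kg
Add fluid consumed: 1.32 + 0.25 = 1.57 L total sweat
Sweat rate = 1.57 / 2.99 = 0.525 L/h

0.525 L/h


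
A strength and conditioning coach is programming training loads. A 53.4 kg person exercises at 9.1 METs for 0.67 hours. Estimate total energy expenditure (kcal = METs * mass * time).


Energy = METs * mass(kg) * time(h)
= 9.1 * 53.4 * 0.67
= 325.58 kcal

325.58 kcal


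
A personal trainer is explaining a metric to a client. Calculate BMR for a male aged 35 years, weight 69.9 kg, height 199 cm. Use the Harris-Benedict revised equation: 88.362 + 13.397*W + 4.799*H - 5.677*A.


Substituting values:
W term = 13.397 * 69.9 = 936.4503
H term = 4.799 * 199 = 955.001
A term = 5.677 * 35 = 198.695
BMR = 1781.12 kcal/day

1781.12 kcal/day


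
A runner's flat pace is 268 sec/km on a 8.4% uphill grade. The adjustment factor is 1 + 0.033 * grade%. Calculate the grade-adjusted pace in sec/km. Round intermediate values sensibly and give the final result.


Factor = 1 + 0.033 * 8.4 = 1.2772
Adjusted pace = 268 * 1.2772
= 342.29 sec/km

342.29 s/km


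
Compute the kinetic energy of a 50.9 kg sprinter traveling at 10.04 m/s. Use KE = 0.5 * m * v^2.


Velocity squared = 100.8016
KE = 0.5 * 50.9 * 100.8016 = 2565.4 J

2565.4 J


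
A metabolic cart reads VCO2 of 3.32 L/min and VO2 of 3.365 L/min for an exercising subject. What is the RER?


RER = VCO2 / VO2 = 3.32 / 3.365 = 0.9866

0.9866


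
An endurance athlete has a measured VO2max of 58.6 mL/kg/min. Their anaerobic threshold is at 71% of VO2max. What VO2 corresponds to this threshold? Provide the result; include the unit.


Anaerobic threshold VO2 = VO2max * 71%
= 58.6 * 0.71
= 41.61 mL/kg/min

41.61 mL/kg/min


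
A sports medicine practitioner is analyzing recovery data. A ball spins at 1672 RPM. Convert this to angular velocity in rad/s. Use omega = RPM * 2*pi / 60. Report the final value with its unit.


omega = 1672 * 2 * pi / 60
= 1672 * 6.28318531 / 60
= 10505.486 / 60
= 175.091 rad/s

175.091 rad/s


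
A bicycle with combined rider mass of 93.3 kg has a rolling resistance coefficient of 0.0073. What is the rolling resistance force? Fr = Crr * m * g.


Fr = 0.0073 * 93.3 * 9.81
= 0.68109 * 9.81
= 6.681 N

6.681 N


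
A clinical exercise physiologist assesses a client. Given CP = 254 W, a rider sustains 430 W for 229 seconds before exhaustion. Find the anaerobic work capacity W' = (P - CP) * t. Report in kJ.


Excess power = 430 - 254 = 176 W
Work above CP = 176 * 229 = 40304 J
W' = 40.304 kJ

40.304 kJ


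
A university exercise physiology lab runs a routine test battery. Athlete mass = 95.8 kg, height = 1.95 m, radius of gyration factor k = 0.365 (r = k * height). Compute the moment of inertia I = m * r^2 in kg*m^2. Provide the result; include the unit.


r = k * height = 0.365 * 1.95 = 0.71175 m
r^2 = 0.71175^2 = 0.506588
I = 95.8 * 0.506588 = 48.531 kg*m^2

48.531 kg*m^2


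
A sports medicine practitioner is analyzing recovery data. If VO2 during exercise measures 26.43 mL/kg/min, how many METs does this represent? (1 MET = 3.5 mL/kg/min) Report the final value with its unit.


METs = VO2 / 3.5 = 26.43 / 3.5 = 7.55

7.55 METs


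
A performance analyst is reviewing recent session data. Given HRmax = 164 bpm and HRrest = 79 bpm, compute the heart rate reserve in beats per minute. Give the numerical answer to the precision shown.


Heart rate reserve = maximum HR minus resting HR
HRR = 164 - 79 = 85 bpm

85 bpm


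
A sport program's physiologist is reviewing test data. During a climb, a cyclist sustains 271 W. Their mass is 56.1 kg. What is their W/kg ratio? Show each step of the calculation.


Power-to-weight = 271 W / 56.1 kg
= 4.831 W/kg

4.831 W/kg


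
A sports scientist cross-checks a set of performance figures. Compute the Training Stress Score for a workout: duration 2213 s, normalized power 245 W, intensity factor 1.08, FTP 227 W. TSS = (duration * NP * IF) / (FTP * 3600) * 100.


Product = 2213 * 245 * 1.08 = 585559.8
Base = 227 * 3600 = 817200
TSS = 585559.8 / 817200 * 100 = 71.65

71.65 TSS
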